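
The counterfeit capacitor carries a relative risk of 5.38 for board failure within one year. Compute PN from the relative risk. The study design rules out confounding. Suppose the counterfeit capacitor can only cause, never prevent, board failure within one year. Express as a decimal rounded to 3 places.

PN ≈ 0.814

Under exogeneity and monotonicity, PN = (RR − 1) / RR = 1 − 1/RR.
PN = (5.38 − 1) / 5.38 = 4.38 / 5.38 ≈ 0.8141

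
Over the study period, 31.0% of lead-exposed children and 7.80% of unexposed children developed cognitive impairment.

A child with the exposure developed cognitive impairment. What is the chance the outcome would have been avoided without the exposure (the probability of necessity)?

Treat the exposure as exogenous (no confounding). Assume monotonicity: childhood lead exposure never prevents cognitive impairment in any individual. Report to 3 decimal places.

PN ≈ 0.748

p₁ = 0.31, p₀ = 0.078.
Under exogeneity and monotonicity, PN = (p₁ − p₀) / p₁.
PN = (0.31 − 0.078) / 0.31 = 0.232 / 0.31 ≈ 0.7484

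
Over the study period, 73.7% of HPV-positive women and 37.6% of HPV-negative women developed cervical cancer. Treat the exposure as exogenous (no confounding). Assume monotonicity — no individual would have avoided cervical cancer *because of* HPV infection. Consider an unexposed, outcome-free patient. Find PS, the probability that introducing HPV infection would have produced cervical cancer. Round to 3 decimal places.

PS ≈ 0.579

p₁ = 0.737, p₀ = 0.376.
Under exogeneity and monotonicity, PS = (p₁ − p₀) / (1 − p₀).
PS = (0.737 − 0.376) / (1 − 0.376) = 0.361 / 0.624 ≈ 0.5785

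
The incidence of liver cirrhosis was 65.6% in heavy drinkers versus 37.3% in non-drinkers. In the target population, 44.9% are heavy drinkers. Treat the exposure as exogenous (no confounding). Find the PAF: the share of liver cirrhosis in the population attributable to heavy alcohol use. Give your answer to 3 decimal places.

PAF ≈ 0.254

p₁ = 0.656, p₀ = 0.373.
Overall risk P(Y=1) = π·p₁ + (1−π)·p₀ = 0.449×0.656 + 0.551×0.373 = 0.50007.
Under exogeneity, PAF = [P(Y=1) − p₀] / P(Y=1).
PAF = (0.50007 − 0.373) / 0.50007 ≈ 0.2541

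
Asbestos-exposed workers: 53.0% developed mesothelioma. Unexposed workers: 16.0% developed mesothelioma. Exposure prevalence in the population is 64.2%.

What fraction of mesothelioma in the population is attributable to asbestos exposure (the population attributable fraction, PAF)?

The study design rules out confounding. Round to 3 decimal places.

p₁ = 0.53, p₀ = 0.16.
Overall risk P(Y=1) = π·p₁ + (1−π)·p₀ = 0.642×0.53 + 0.358×0.16 = 0.39754.
Under exogeneity, PAF = [P(Y=1) − p₀] / P(Y=1).
PAF = (0.39754 − 0.16) / 0.39754 ≈ 0.5975

PAF ≈ 0.598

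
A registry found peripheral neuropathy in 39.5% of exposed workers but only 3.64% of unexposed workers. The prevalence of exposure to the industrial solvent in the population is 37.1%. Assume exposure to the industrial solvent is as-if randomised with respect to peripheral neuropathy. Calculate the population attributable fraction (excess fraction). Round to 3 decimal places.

PAF ≈ 0.785

p₁ = 0.395, p₀ = 0.0364.
Overall risk P(Y=1) = π·p₁ + (1−π)·p₀ = 0.371×0.395 + 0.629×0.0364 = 0.16944.
Under exogeneity, PAF = [P(Y=1) − p₀] / P(Y=1).
PAF = (0.16944 − 0.0364) / 0.16944 ≈ 0.7852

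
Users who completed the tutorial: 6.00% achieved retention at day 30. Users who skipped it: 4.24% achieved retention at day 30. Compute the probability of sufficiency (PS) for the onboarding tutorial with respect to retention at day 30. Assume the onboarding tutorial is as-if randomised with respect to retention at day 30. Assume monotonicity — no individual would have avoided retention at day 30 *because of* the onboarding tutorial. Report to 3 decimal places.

p₁ = 0.06, p₀ = 0.0424.
Under exogeneity and monotonicity, PS = (p₁ − p₀) / (1 − p₀).
PS = (0.06 − 0.0424) / (1 − 0.0424) = 0.0176 / 0.9576 ≈ 0.0184

PS ≈ 0.018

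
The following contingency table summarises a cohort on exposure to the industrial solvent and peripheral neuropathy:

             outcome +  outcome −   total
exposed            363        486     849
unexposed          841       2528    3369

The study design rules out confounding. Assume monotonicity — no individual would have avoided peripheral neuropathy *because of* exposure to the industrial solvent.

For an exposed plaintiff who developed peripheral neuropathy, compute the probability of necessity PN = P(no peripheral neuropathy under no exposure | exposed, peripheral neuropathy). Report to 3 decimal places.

p₁ = P(outcome | exposed) = 363/849 = 0.42756
p₀ = P(outcome | unexposed) = 841/3369 = 0.24963
Under exogeneity and monotonicity, PN = (p₁ − p₀) / p₁.
PN = (0.42756 − 0.24963) / 0.42756 = 0.17793 / 0.42756 ≈ 0.4162

PN ≈ 0.416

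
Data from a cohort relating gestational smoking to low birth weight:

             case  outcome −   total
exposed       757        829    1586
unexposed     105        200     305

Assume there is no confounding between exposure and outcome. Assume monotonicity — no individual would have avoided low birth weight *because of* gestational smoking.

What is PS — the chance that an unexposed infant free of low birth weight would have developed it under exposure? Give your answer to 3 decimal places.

PS ≈ 0.203

p₁ = P(outcome | exposed) = 757/1586 = 0.4773
p₀ = P(outcome | unexposed) = 105/305 = 0.34426
Under exogeneity and monotonicity, PS = (p₁ − p₀)/(1 − p₀).
PS = (0.4773 − 0.34426) / 0.65574 ≈ 0.2029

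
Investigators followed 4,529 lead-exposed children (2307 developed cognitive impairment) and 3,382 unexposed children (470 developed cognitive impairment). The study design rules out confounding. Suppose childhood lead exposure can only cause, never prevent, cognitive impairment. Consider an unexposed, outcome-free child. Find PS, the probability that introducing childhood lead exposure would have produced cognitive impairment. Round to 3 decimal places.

PS ≈ 0.430

p₁ = P(outcome | exposed) = 2307/4529 = 0.50938
p₀ = P(outcome | unexposed) = 470/3382 = 0.13897
Under exogeneity and monotonicity, PS = (p₁ − p₀) / (1 − p₀).
PS = (0.50938 − 0.13897) / (1 − 0.13897) = 0.37041 / 0.86103 ≈ 0.4302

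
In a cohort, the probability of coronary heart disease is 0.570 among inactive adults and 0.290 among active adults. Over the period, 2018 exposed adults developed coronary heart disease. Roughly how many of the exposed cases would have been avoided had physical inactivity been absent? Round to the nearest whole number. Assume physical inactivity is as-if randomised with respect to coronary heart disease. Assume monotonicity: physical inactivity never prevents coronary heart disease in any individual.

Let p₁ = 0.57, p₀ = 0.29.
PN = (p₁ − p₀)/p₁ = (0.57 − 0.29) / 0.57 ≈ 0.49123.
Attributable cases ≈ PN × (exposed cases) = 0.49123 × 2018 ≈ 991.30.

about 991 cases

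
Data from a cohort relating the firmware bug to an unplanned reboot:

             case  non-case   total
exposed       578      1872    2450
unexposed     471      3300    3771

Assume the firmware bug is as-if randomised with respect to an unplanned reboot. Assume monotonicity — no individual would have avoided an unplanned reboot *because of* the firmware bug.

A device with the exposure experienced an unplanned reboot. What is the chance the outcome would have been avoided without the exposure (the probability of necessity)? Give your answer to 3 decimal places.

p₁ = P(outcome | exposed) = 578/2450 = 0.23592
p₀ = P(outcome | unexposed) = 471/3771 = 0.1249
Under exogeneity and monotonicity, PN = (p₁ − p₀) / p₁.
PN = (0.23592 − 0.1249) / 0.23592 = 0.11102 / 0.23592 ≈ 0.4706

PN ≈ 0.471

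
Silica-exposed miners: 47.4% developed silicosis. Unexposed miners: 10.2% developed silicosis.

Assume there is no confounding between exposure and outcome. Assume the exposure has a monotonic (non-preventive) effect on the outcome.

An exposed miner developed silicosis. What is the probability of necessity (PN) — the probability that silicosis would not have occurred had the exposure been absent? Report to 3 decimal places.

PN ≈ 0.785

p₁ = 0.474, p₀ = 0.102.
Under exogeneity and monotonicity, PN = (p₁ − p₀) / p₁.
PN = (0.474 − 0.102) / 0.474 = 0.372 / 0.474 ≈ 0.7848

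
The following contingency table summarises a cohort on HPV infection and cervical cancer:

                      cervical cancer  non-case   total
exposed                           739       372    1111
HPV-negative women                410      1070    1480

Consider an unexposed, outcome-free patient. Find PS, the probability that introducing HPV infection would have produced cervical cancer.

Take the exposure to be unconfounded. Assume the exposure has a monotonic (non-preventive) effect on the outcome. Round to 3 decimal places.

p₁ = P(outcome | exposed) = 739/1111 = 0.66517
p₀ = P(outcome | unexposed) = 410/1480 = 0.27703
Under exogeneity and monotonicity, PS = (p₁ − p₀) / (1 − p₀).
PS = (0.66517 − 0.27703) / (1 − 0.27703) = 0.38814 / 0.72297 ≈ 0.5369

PS ≈ 0.537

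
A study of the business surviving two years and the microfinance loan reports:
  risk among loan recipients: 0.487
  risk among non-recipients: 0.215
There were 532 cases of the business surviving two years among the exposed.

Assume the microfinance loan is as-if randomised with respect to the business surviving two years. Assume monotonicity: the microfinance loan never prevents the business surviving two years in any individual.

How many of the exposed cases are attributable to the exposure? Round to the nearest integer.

about 297 cases

Let p₁ = 0.487, p₀ = 0.215.
PN = (p₁ − p₀)/p₁ = (0.487 − 0.215) / 0.487 ≈ 0.55852.
Attributable cases ≈ PN × (exposed cases) = 0.55852 × 532 ≈ 297.13.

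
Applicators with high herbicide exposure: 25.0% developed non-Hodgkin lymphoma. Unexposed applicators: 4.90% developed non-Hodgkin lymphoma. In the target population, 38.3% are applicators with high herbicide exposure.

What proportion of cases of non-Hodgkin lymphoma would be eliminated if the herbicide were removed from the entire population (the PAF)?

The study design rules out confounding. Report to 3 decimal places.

p₁ = 0.25, p₀ = 0.049.
Overall risk P(Y=1) = π·p₁ + (1−π)·p₀ = 0.383×0.25 + 0.617×0.049 = 0.12598.
Under exogeneity, PAF = [P(Y=1) − p₀] / P(Y=1).
PAF = (0.12598 − 0.049) / 0.12598 ≈ 0.6111

PAF ≈ 0.611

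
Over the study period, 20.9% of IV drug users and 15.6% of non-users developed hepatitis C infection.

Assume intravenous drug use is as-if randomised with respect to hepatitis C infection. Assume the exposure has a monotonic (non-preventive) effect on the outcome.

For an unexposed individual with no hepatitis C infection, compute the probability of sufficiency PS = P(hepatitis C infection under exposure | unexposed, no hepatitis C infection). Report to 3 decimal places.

p₁ = 0.209, p₀ = 0.156.
Under exogeneity and monotonicity, PS = (p₁ − p₀) / (1 − p₀).
PS = (0.209 − 0.156) / (1 − 0.156) = 0.053 / 0.844 ≈ 0.0628

PS ≈ 0.063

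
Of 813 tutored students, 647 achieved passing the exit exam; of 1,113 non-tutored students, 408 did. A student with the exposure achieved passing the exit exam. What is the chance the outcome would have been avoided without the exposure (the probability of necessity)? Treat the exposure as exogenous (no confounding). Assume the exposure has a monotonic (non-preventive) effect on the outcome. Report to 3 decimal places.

PN ≈ 0.539

p₁ = P(outcome | exposed) = 647/813 = 0.79582
p₀ = P(outcome | unexposed) = 408/1113 = 0.36658
Under exogeneity and monotonicity, PN = (p₁ − p₀) / p₁.
PN = (0.79582 − 0.36658) / 0.79582 = 0.42924 / 0.79582 ≈ 0.5394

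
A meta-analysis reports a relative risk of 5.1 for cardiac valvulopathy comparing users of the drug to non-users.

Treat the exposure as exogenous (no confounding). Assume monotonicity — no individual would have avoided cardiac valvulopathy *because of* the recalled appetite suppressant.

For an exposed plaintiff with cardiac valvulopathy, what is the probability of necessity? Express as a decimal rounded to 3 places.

PN ≈ 0.804

Under exogeneity and monotonicity, PN = (RR − 1) / RR = 1 − 1/RR.
PN = (5.1 − 1) / 5.1 = 4.1 / 5.1 ≈ 0.8039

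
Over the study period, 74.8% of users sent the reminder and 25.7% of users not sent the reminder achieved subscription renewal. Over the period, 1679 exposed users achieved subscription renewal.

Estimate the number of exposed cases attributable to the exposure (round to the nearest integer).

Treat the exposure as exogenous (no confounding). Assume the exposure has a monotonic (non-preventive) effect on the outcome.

p₁ = 0.748, p₀ = 0.257.
PN = (p₁ − p₀)/p₁ = (0.748 − 0.257) / 0.748 ≈ 0.65642.
Attributable cases ≈ PN × (exposed cases) = 0.65642 × 1679 ≈ 1102.12.

about 1102 cases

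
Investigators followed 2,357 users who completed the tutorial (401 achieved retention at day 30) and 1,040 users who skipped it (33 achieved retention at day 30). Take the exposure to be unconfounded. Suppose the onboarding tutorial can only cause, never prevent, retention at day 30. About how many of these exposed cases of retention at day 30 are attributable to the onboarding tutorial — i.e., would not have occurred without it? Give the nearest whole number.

p₁ = P(outcome | exposed) = 401/2357 = 0.17013
p₀ = P(outcome | unexposed) = 33/1040 = 0.031731
PN = (p₁ − p₀)/p₁ = (0.17013 − 0.031731) / 0.17013 ≈ 0.81349.
Attributable cases ≈ PN × (exposed cases) = 0.81349 × 401 ≈ 326.21.

about 326 cases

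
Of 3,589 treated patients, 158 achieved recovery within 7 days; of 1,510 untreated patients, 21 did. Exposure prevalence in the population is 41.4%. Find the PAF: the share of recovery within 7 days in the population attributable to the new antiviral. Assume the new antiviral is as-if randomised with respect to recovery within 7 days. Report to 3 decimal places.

PAF ≈ 0.473

p₁ = P(outcome | exposed) = 158/3589 = 0.044023
p₀ = P(outcome | unexposed) = 21/1510 = 0.013907
Overall risk P(Y=1) = π·p₁ + (1−π)·p₀ = 0.414×0.044023 + 0.586×0.013907 = 0.026375.
Under exogeneity, PAF = [P(Y=1) − p₀] / P(Y=1).
PAF = (0.026375 − 0.013907) / 0.026375 ≈ 0.4727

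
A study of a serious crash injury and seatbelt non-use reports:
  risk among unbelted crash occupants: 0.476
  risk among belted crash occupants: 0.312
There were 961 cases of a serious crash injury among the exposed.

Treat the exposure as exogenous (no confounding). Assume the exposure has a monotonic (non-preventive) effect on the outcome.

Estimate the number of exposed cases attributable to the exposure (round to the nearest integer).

Let p₁ = 0.476, p₀ = 0.312.
PN = (p₁ − p₀)/p₁ = (0.476 − 0.312) / 0.476 ≈ 0.34454.
Attributable cases ≈ PN × (exposed cases) = 0.34454 × 961 ≈ 331.10.

about 331 cases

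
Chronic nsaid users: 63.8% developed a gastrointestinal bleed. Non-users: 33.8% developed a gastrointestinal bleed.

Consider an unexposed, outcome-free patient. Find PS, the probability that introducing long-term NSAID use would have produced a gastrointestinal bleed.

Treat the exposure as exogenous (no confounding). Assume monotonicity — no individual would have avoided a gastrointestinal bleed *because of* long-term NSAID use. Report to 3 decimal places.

PS ≈ 0.453

p₁ = 0.638, p₀ = 0.338.
Under exogeneity and monotonicity, PS = (p₁ − p₀) / (1 − p₀).
PS = (0.638 − 0.338) / (1 − 0.338) = 0.3 / 0.662 ≈ 0.4532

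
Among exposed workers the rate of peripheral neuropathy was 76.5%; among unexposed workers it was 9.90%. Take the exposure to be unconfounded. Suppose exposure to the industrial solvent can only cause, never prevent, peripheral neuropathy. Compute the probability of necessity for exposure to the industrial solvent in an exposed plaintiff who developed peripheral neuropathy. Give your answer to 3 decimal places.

PN ≈ 0.871

p₁ = 0.765, p₀ = 0.099.
Under exogeneity and monotonicity, PN = (p₁ − p₀) / p₁.
PN = (0.765 − 0.099) / 0.765 = 0.666 / 0.765 ≈ 0.8706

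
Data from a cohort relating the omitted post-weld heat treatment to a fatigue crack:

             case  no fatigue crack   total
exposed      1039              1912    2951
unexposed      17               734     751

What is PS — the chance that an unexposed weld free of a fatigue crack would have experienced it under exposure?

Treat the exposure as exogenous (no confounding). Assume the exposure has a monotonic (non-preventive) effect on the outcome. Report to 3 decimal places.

p₁ = P(outcome | exposed) = 1039/2951 = 0.35208
p₀ = P(outcome | unexposed) = 17/751 = 0.022636
Under exogeneity and monotonicity, PS = (p₁ − p₀)/(1 − p₀).
PS = (0.35208 − 0.022636) / 0.97736 ≈ 0.3371

PS ≈ 0.337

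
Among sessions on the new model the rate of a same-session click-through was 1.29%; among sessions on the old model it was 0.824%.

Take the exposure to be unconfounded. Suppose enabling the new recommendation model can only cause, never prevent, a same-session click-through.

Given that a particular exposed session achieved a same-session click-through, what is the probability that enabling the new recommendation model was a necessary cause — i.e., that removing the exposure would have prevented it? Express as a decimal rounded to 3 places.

PN ≈ 0.361

p₁ = 0.0129, p₀ = 0.00824.
Under exogeneity and monotonicity, PN = (p₁ − p₀) / p₁.
PN = (0.0129 − 0.00824) / 0.0129 = 0.00466 / 0.0129 ≈ 0.3612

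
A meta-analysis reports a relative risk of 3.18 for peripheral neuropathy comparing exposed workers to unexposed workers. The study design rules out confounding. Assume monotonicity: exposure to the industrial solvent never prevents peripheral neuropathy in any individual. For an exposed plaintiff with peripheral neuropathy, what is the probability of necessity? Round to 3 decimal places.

PN ≈ 0.686

Under exogeneity and monotonicity, PN = (RR − 1) / RR = 1 − 1/RR.
PN = (3.18 − 1) / 3.18 = 2.18 / 3.18 ≈ 0.6855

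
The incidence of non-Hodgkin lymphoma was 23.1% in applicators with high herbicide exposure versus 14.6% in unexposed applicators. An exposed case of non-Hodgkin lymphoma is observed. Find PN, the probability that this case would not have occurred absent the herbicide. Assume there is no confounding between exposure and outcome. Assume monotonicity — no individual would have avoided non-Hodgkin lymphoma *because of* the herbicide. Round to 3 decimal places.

PN ≈ 0.368

p₁ = 0.231, p₀ = 0.146.
Under exogeneity and monotonicity, PN = (p₁ − p₀) / p₁.
PN = (0.231 − 0.146) / 0.231 = 0.085 / 0.231 ≈ 0.3680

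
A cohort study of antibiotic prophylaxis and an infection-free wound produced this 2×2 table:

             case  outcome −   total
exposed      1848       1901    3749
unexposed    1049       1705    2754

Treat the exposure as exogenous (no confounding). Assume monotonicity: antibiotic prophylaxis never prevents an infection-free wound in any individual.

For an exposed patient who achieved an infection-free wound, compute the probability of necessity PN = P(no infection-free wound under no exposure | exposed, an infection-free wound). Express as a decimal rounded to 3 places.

p₁ = P(outcome | exposed) = 1848/3749 = 0.49293
p₀ = P(outcome | unexposed) = 1049/2754 = 0.3809
Under exogeneity and monotonicity, PN = (p₁ − p₀) / p₁.
PN = (0.49293 − 0.3809) / 0.49293 = 0.11203 / 0.49293 ≈ 0.2273

PN ≈ 0.227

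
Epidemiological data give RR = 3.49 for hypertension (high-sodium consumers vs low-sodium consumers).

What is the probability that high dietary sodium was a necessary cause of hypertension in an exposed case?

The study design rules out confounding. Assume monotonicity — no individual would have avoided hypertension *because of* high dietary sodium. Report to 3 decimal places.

PN ≈ 0.713

Under exogeneity and monotonicity, PN = (RR − 1) / RR = 1 − 1/RR.
PN = (3.49 − 1) / 3.49 = 2.49 / 3.49 ≈ 0.7135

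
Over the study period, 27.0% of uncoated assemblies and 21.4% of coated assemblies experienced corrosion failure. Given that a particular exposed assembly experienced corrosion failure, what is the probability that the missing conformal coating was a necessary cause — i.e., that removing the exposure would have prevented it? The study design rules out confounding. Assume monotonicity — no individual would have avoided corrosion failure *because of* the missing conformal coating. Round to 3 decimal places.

p₁ = 0.27, p₀ = 0.214.
Under exogeneity and monotonicity, PN = (p₁ − p₀) / p₁.
PN = (0.27 − 0.214) / 0.27 = 0.056 / 0.27 ≈ 0.2074

PN ≈ 0.207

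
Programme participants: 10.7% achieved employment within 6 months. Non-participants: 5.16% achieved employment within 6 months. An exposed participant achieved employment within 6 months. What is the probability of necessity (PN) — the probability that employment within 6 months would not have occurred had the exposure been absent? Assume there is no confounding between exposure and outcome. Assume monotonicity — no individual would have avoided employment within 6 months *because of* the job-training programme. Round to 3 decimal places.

PN ≈ 0.518

p₁ = 0.107, p₀ = 0.0516.
Under exogeneity and monotonicity, PN = (p₁ − p₀) / p₁.
PN = (0.107 − 0.0516) / 0.107 = 0.0554 / 0.107 ≈ 0.5178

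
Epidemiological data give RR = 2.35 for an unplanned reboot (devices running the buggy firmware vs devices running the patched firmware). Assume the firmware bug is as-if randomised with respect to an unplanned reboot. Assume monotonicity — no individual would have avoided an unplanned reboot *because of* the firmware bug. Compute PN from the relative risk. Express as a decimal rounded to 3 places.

PN ≈ 0.574

Under exogeneity and monotonicity, PN = (RR − 1) / RR = 1 − 1/RR.
PN = (2.35 − 1) / 2.35 = 1.35 / 2.35 ≈ 0.5745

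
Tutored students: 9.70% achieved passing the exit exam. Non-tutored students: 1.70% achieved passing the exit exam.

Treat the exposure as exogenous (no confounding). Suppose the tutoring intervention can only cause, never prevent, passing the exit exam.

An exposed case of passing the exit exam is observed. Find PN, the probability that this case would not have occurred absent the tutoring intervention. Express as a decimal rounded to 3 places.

PN ≈ 0.825

p₁ = 0.097, p₀ = 0.017.
Under exogeneity and monotonicity, PN = (p₁ − p₀) / p₁.
PN = (0.097 − 0.017) / 0.097 = 0.08 / 0.097 ≈ 0.8247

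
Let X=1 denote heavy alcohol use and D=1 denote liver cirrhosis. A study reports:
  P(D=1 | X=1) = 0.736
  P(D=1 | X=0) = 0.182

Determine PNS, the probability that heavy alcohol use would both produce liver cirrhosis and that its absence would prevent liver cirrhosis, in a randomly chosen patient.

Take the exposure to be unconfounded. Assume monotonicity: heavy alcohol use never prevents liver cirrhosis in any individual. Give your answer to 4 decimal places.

Let p₁ = 0.736, p₀ = 0.182.
Under exogeneity and monotonicity, PNS = p₁ − p₀.
PNS = 0.736 − 0.182 = 0.554

PNS ≈ 0.5540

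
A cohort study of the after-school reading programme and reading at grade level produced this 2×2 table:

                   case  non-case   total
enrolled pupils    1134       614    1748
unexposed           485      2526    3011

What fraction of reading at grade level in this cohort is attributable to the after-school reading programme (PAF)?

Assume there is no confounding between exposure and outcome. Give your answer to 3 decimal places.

p₁ = P(outcome | exposed) = 1134/1748 = 0.64874
p₀ = P(outcome | unexposed) = 485/3011 = 0.16108
Exposure prevalence π = 1748/4759 = 0.3673; overall risk P(Y=1) = 0.3402.
Under exogeneity, PAF = [P(Y=1) − p₀]/P(Y=1).
PAF = (0.3402 − 0.16108) / 0.3402 ≈ 0.5265

PAF ≈ 0.527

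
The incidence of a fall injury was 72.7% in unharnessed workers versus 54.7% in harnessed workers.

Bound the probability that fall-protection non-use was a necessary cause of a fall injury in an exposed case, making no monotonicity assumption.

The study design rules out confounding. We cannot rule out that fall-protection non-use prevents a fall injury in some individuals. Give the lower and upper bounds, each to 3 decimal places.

0.248 ≤ PN ≤ 0.623

p₁ = 0.727, p₀ = 0.547.
Under exogeneity alone the bounds on PN are max{0,(p₁−p₀)/p₁} ≤ PN ≤ min{1,(1−p₀)/p₁}.
  lower = (p₁ − p₀)/p₁ = 0.18 / 0.727 ≈ 0.2476
  upper = min{1, (1 − p₀)/p₁} = 0.453 / 0.727 ≈ 0.6231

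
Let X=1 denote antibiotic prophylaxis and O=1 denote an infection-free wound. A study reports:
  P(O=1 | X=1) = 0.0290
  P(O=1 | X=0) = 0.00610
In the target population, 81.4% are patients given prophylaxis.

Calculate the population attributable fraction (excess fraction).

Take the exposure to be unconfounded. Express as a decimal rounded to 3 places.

PAF ≈ 0.753

Let p₁ = 0.029, p₀ = 0.0061.
Overall risk P(Y=1) = π·p₁ + (1−π)·p₀ = 0.814×0.029 + 0.186×0.0061 = 0.024741.
Under exogeneity, PAF = [P(Y=1) − p₀] / P(Y=1).
PAF = (0.024741 − 0.0061) / 0.024741 ≈ 0.7534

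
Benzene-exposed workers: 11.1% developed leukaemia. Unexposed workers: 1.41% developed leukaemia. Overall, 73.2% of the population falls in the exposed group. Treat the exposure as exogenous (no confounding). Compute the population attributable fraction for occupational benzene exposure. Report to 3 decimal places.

p₁ = 0.111, p₀ = 0.0141.
Overall risk P(Y=1) = π·p₁ + (1−π)·p₀ = 0.732×0.111 + 0.268×0.0141 = 0.085031.
Under exogeneity, PAF = [P(Y=1) − p₀] / P(Y=1).
PAF = (0.085031 − 0.0141) / 0.085031 ≈ 0.8342

PAF ≈ 0.834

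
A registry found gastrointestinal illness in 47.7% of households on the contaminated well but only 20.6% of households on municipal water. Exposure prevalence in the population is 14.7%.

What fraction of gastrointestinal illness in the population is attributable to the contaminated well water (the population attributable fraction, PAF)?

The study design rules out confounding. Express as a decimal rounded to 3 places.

p₁ = 0.477, p₀ = 0.206.
Overall risk P(Y=1) = π·p₁ + (1−π)·p₀ = 0.147×0.477 + 0.853×0.206 = 0.24584.
Under exogeneity, PAF = [P(Y=1) − p₀] / P(Y=1).
PAF = (0.24584 − 0.206) / 0.24584 ≈ 0.1620

PAF ≈ 0.162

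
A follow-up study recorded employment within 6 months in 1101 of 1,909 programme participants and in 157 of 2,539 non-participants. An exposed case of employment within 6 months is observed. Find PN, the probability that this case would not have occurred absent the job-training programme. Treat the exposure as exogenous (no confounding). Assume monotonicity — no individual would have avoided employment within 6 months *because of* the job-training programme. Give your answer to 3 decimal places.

p₁ = P(outcome | exposed) = 1101/1909 = 0.57674
p₀ = P(outcome | unexposed) = 157/2539 = 0.061835
Under exogeneity and monotonicity, PN = (p₁ − p₀) / p₁.
PN = (0.57674 − 0.061835) / 0.57674 = 0.51491 / 0.57674 ≈ 0.8928

PN ≈ 0.893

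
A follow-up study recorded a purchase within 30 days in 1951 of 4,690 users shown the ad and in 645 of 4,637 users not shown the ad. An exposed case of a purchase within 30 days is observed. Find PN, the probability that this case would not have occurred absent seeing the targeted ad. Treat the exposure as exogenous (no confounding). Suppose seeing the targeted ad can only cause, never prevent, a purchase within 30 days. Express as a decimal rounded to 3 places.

p₁ = P(outcome | exposed) = 1951/4690 = 0.41599
p₀ = P(outcome | unexposed) = 645/4637 = 0.1391
Under exogeneity and monotonicity, PN = (p₁ − p₀) / p₁.
PN = (0.41599 − 0.1391) / 0.41599 = 0.27689 / 0.41599 ≈ 0.6656

PN ≈ 0.666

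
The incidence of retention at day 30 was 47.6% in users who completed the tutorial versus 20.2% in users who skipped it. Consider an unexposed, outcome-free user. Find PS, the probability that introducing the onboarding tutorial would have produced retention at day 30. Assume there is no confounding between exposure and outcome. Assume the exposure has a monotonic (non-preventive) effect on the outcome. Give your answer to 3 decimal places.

p₁ = 0.476, p₀ = 0.202.
Under exogeneity and monotonicity, PS = (p₁ − p₀) / (1 − p₀).
PS = (0.476 − 0.202) / (1 − 0.202) = 0.274 / 0.798 ≈ 0.3434

PS ≈ 0.343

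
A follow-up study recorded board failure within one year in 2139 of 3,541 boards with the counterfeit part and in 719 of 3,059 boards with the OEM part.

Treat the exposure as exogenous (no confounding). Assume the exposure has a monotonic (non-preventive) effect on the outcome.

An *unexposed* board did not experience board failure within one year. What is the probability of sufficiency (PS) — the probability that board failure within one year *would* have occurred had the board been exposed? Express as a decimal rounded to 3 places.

PS ≈ 0.482

p₁ = P(outcome | exposed) = 2139/3541 = 0.60407
p₀ = P(outcome | unexposed) = 719/3059 = 0.23504
Under exogeneity and monotonicity, PS = (p₁ − p₀) / (1 − p₀).
PS = (0.60407 − 0.23504) / (1 − 0.23504) = 0.36902 / 0.76496 ≈ 0.4824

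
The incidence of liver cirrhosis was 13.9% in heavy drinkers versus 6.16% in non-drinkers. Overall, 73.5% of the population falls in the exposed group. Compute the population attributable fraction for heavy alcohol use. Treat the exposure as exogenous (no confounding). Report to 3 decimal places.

PAF ≈ 0.480

p₁ = 0.139, p₀ = 0.0616.
Overall risk P(Y=1) = π·p₁ + (1−π)·p₀ = 0.735×0.139 + 0.265×0.0616 = 0.11849.
Under exogeneity, PAF = [P(Y=1) − p₀] / P(Y=1).
PAF = (0.11849 − 0.0616) / 0.11849 ≈ 0.4801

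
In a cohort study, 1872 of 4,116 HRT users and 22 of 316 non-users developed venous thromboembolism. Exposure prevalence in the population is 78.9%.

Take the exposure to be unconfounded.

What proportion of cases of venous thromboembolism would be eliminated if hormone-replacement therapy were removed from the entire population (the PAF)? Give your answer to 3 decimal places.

p₁ = P(outcome | exposed) = 1872/4116 = 0.45481
p₀ = P(outcome | unexposed) = 22/316 = 0.06962
Overall risk P(Y=1) = π·p₁ + (1−π)·p₀ = 0.789×0.45481 + 0.211×0.06962 = 0.37354.
Under exogeneity, PAF = [P(Y=1) − p₀] / P(Y=1).
PAF = (0.37354 − 0.06962) / 0.37354 ≈ 0.8136

PAF ≈ 0.814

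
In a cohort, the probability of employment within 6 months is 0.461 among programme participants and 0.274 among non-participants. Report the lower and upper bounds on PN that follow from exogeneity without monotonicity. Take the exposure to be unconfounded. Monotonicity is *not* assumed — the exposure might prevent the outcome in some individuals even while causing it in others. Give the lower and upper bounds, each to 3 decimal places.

Let p₁ = 0.461, p₀ = 0.274.
Under exogeneity alone the bounds on PN are max{0,(p₁−p₀)/p₁} ≤ PN ≤ min{1,(1−p₀)/p₁}.
  lower = (p₁ − p₀)/p₁ = 0.187 / 0.461 ≈ 0.4056
  upper = min{1, (1 − p₀)/p₁} = 0.726 / 0.461 ≈ 1.5748 → capped at 1

0.406 ≤ PN ≤ 1.000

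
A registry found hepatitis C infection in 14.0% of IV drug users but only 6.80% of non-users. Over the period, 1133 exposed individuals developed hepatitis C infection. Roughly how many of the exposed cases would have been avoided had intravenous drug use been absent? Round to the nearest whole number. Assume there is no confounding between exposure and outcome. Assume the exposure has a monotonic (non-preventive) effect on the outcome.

about 583 cases

p₁ = 0.14, p₀ = 0.068.
PN = (p₁ − p₀)/p₁ = (0.14 − 0.068) / 0.14 ≈ 0.51429.
Attributable cases ≈ PN × (exposed cases) = 0.51429 × 1133 ≈ 582.69.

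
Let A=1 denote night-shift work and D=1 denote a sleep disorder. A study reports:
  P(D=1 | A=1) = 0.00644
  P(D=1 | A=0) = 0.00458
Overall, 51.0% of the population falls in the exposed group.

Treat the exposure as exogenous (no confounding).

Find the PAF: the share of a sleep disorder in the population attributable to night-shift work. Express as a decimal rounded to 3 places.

PAF ≈ 0.172

Let p₁ = 0.00644, p₀ = 0.00458.
Overall risk P(Y=1) = π·p₁ + (1−π)·p₀ = 0.51×0.00644 + 0.49×0.00458 = 0.0055286.
Under exogeneity, PAF = [P(Y=1) − p₀] / P(Y=1).
PAF = (0.0055286 − 0.00458) / 0.0055286 ≈ 0.1716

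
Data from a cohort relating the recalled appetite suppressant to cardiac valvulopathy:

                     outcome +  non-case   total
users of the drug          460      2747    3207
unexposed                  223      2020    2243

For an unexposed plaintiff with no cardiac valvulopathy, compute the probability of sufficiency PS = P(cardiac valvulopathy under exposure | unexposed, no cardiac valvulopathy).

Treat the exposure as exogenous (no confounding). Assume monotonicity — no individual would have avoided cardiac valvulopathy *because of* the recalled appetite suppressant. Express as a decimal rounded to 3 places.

PS ≈ 0.049

p₁ = P(outcome | exposed) = 460/3207 = 0.14344
p₀ = P(outcome | unexposed) = 223/2243 = 0.09942
Under exogeneity and monotonicity, PS = (p₁ − p₀) / (1 − p₀).
PS = (0.14344 − 0.09942) / (1 − 0.09942) = 0.044016 / 0.90058 ≈ 0.0489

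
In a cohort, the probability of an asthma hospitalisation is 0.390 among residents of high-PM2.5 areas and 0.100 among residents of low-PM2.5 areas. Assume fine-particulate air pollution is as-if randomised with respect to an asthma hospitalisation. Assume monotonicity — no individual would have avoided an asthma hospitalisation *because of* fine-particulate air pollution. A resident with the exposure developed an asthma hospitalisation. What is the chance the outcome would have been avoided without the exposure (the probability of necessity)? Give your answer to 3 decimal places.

PN ≈ 0.744

Let p₁ = 0.39, p₀ = 0.1.
Under exogeneity and monotonicity, PN = (p₁ − p₀) / p₁.
PN = (0.39 − 0.1) / 0.39 = 0.29 / 0.39 ≈ 0.7436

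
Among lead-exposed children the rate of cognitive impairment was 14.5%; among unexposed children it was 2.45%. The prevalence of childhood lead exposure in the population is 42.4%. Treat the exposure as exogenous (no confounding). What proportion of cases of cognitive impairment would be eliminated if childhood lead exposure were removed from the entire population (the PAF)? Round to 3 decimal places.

PAF ≈ 0.676

p₁ = 0.145, p₀ = 0.0245.
Overall risk P(Y=1) = π·p₁ + (1−π)·p₀ = 0.424×0.145 + 0.576×0.0245 = 0.075592.
Under exogeneity, PAF = [P(Y=1) − p₀] / P(Y=1).
PAF = (0.075592 − 0.0245) / 0.075592 ≈ 0.6759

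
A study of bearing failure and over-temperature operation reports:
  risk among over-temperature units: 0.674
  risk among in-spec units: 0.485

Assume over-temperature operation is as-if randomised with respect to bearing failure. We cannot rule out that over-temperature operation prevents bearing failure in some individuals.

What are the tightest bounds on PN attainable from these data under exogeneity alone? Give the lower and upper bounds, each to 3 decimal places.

Let p₁ = 0.674, p₀ = 0.485.
Under exogeneity alone the bounds on PN are max{0,(p₁−p₀)/p₁} ≤ PN ≤ min{1,(1−p₀)/p₁}.
  lower = (p₁ − p₀)/p₁ = 0.189 / 0.674 ≈ 0.2804
  upper = min{1, (1 − p₀)/p₁} = 0.515 / 0.674 ≈ 0.7641

0.280 ≤ PN ≤ 0.764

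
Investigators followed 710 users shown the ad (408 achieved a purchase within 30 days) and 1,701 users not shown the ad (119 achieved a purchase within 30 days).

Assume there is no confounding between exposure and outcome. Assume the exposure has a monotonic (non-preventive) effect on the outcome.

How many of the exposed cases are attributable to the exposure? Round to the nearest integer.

p₁ = P(outcome | exposed) = 408/710 = 0.57465
p₀ = P(outcome | unexposed) = 119/1701 = 0.069959
PN = (p₁ − p₀)/p₁ = (0.57465 − 0.069959) / 0.57465 ≈ 0.87826.
Attributable cases ≈ PN × (exposed cases) = 0.87826 × 408 ≈ 358.33.

about 358 cases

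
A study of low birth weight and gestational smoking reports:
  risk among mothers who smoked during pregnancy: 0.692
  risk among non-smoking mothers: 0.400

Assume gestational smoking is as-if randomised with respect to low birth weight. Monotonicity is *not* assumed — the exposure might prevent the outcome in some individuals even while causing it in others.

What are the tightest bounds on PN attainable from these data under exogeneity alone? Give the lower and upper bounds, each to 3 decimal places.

Let p₁ = 0.692, p₀ = 0.4.
Under exogeneity alone the bounds on PN are max{0,(p₁−p₀)/p₁} ≤ PN ≤ min{1,(1−p₀)/p₁}.
  lower = (p₁ − p₀)/p₁ = 0.292 / 0.692 ≈ 0.4220
  upper = min{1, (1 − p₀)/p₁} = 0.6 / 0.692 ≈ 0.8671

0.422 ≤ PN ≤ 0.867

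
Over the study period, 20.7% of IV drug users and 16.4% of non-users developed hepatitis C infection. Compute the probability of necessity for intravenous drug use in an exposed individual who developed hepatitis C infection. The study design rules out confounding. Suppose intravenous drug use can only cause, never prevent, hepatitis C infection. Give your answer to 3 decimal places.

p₁ = 0.207, p₀ = 0.164.
Under exogeneity and monotonicity, PN = (p₁ − p₀) / p₁.
PN = (0.207 − 0.164) / 0.207 = 0.043 / 0.207 ≈ 0.2077

PN ≈ 0.208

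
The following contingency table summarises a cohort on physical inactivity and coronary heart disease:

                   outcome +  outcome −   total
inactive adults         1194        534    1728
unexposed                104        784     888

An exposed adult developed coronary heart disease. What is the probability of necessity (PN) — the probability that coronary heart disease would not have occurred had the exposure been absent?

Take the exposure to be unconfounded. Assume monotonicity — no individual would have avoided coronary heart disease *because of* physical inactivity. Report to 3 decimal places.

p₁ = P(outcome | exposed) = 1194/1728 = 0.69097
p₀ = P(outcome | unexposed) = 104/888 = 0.11712
Under exogeneity and monotonicity, PN = (p₁ − p₀)/p₁.
PN = (0.69097 − 0.11712) / 0.69097 ≈ 0.8305

PN ≈ 0.831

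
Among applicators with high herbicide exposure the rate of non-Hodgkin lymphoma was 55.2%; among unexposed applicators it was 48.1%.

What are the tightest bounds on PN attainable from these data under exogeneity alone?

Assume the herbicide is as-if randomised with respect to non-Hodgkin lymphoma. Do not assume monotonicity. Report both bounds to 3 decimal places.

p₁ = 0.552, p₀ = 0.481.
Under exogeneity alone the bounds on PN are max{0,(p₁−p₀)/p₁} ≤ PN ≤ min{1,(1−p₀)/p₁}.
  lower = (p₁ − p₀)/p₁ = 0.071 / 0.552 ≈ 0.1286
  upper = min{1, (1 − p₀)/p₁} = 0.519 / 0.552 ≈ 0.9402

0.129 ≤ PN ≤ 0.940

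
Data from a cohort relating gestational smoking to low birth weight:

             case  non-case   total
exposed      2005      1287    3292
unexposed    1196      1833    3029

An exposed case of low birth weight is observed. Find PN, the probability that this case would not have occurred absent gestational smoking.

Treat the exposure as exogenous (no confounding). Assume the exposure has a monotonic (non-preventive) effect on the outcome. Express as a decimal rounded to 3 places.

p₁ = P(outcome | exposed) = 2005/3292 = 0.60905
p₀ = P(outcome | unexposed) = 1196/3029 = 0.39485
Under exogeneity and monotonicity, PN = (p₁ − p₀) / p₁.
PN = (0.60905 − 0.39485) / 0.60905 = 0.2142 / 0.60905 ≈ 0.3517

PN ≈ 0.352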